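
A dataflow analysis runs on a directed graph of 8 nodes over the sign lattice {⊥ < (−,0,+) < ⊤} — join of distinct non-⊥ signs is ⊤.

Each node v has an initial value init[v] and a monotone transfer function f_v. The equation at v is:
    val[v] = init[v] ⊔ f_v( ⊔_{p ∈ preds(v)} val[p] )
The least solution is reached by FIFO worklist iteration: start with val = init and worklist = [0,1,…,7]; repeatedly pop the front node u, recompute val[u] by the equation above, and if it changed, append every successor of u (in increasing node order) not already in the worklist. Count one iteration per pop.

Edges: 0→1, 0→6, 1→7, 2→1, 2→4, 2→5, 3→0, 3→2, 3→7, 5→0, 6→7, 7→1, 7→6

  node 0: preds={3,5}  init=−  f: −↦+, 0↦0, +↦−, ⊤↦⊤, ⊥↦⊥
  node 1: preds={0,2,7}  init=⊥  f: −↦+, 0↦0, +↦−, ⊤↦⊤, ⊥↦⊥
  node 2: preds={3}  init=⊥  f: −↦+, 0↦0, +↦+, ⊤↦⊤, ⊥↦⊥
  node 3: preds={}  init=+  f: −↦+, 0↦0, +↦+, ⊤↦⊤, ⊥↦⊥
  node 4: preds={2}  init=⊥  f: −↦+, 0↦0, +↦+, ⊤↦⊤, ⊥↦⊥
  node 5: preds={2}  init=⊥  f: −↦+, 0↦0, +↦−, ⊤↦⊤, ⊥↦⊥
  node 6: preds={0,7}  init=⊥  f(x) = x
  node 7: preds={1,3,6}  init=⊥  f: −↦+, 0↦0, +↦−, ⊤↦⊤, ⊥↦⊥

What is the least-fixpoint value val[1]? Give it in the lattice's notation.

⊤

Trace (13 dequeues):
  [1] u=0 | in + | out − | ==
  [2] u=1 | in − | out + | prev ⊥ | push {}
  [3] u=2 | in + | out + | prev ⊥ | push {1}
  [4] u=3 | in ⊥ | out + | ==
  [5] u=4 | in + | out + | prev ⊥ | push {}
  [6] u=5 | in + | out − | prev ⊥ | push {0}
  [7] u=6 | in − | out − | prev ⊥ | push {}
  [8] u=7 | in ⊤ | out ⊤ | prev ⊥ | push {6}
  [9] u=1 | in ⊤ | out ⊤ | prev + | push {7}
  [10] u=0 | in ⊤ | out ⊤ | prev − | push {1}
  [11] u=6 | in ⊤ | out ⊤ | prev − | push {}
  [12] u=7 | in ⊤ | out ⊤ | ==
  [13] u=1 | in ⊤ | out ⊤ | ==

Converged values:
  [0] ⊤
  [1] ⊤
  [2] +
  [3] +
  [4] +
  [5] −
  [6] ⊤
  [7] ⊤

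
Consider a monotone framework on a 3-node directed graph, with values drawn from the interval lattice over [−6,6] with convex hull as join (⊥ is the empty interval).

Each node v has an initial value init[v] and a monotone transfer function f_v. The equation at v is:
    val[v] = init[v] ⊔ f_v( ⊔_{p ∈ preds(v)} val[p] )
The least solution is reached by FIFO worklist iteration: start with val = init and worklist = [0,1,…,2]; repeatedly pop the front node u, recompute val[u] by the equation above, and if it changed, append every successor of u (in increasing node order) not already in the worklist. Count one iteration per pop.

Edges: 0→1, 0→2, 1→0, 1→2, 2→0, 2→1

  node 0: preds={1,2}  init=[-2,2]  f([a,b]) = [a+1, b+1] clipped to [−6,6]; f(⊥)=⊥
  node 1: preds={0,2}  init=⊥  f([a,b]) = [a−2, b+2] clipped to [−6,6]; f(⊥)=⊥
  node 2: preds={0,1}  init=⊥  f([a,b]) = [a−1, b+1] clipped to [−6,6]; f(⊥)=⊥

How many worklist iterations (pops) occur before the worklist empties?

Worklist (9 pops):
  #1 pop 0: in=⊥ → [-2,2] (no change)
  #2 pop 1: in=[-2,2] → [-4,4] (was ⊥); enqueue [0]
  #3 pop 2: in=[-4,4] → [-5,5] (was ⊥); enqueue [1]
  #4 pop 0: in=[-5,5] → [-4,6] (was [-2,2]); enqueue [2]
  #5 pop 1: in=[-5,6] → [-6,6] (was [-4,4]); enqueue [0]
  #6 pop 2: in=[-6,6] → [-6,6] (was [-5,5]); enqueue [1]
  #7 pop 0: in=[-6,6] → [-5,6] (was [-4,6]); enqueue [2]
  #8 pop 1: in=[-6,6] → [-6,6] (no change)
  #9 pop 2: in=[-6,6] → [-6,6] (no change)

Fixpoint:
  val[0] = [-5,6]
  val[1] = [-6,6]
  val[2] = [-6,6]

9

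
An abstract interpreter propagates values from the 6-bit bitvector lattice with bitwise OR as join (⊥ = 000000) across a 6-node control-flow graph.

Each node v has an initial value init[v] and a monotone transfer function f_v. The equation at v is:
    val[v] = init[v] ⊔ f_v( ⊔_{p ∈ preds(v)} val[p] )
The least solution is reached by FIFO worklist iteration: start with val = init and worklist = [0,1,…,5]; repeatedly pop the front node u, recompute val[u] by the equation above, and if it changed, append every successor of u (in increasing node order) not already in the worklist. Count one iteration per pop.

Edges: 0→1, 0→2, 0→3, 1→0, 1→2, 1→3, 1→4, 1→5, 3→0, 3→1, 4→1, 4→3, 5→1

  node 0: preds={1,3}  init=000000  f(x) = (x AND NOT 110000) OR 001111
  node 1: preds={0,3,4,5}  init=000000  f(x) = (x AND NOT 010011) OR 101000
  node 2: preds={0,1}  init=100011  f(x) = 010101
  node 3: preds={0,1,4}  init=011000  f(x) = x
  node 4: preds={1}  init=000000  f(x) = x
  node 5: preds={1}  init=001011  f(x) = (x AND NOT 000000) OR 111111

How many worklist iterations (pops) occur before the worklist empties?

Worklist (9 pops):
  #1 pop 0: in=011000 → 001111 (was 000000); enqueue []
  #2 pop 1: in=011111 → 101100 (was 000000); enqueue [0]
  #3 pop 2: in=101111 → 110111 (was 100011); enqueue []
  #4 pop 3: in=101111 → 111111 (was 011000); enqueue [1]
  #5 pop 4: in=101100 → 101100 (was 000000); enqueue [3]
  #6 pop 5: in=101100 → 111111 (was 001011); enqueue []
  #7 pop 0: in=111111 → 001111 (no change)
  #8 pop 1: in=111111 → 101100 (no change)
  #9 pop 3: in=101111 → 111111 (no change)

Fixpoint:
  val[0] = 001111
  val[1] = 101100
  val[2] = 110111
  val[3] = 111111
  val[4] = 101100
  val[5] = 111111

9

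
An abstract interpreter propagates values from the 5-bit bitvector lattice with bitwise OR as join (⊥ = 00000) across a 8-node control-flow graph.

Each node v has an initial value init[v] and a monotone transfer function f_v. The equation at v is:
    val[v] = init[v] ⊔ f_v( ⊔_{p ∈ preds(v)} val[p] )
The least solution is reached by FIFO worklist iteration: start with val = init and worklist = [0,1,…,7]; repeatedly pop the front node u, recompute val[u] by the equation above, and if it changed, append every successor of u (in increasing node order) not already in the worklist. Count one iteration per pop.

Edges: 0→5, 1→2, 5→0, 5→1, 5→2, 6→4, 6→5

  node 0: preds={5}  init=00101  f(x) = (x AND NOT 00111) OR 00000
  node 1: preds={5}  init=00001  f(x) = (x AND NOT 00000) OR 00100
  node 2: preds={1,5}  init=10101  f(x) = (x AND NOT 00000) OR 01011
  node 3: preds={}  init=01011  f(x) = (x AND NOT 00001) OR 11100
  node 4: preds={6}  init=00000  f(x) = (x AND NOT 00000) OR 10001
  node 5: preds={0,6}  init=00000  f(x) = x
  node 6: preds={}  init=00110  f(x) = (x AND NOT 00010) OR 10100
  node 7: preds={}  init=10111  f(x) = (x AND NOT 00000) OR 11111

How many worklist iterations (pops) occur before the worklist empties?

17

Trace (17 dequeues):
  [1] u=0 | in 00000 | out 00101 | ==
  [2] u=1 | in 00000 | out 00101 | prev 00001 | push {}
  [3] u=2 | in 00101 | out 11111 | prev 10101 | push {}
  [4] u=3 | in 00000 | out 11111 | prev 01011 | push {}
  [5] u=4 | in 00110 | out 10111 | prev 00000 | push {}
  [6] u=5 | in 00111 | out 00111 | prev 00000 | push {0,1,2}
  [7] u=6 | in 00000 | out 10110 | prev 00110 | push {4,5}
  [8] u=7 | in 00000 | out 11111 | prev 10111 | push {}
  [9] u=0 | in 00111 | out 00101 | ==
  [10] u=1 | in 00111 | out 00111 | prev 00101 | push {}
  [11] u=2 | in 00111 | out 11111 | ==
  [12] u=4 | in 10110 | out 10111 | ==
  [13] u=5 | in 10111 | out 10111 | prev 00111 | push {0,1,2}
  [14] u=0 | in 10111 | out 10101 | prev 00101 | push {5}
  [15] u=1 | in 10111 | out 10111 | prev 00111 | push {}
  [16] u=2 | in 10111 | out 11111 | ==
  [17] u=5 | in 10111 | out 10111 | ==

Converged values:
  [0] 10101
  [1] 10111
  [2] 11111
  [3] 11111
  [4] 10111
  [5] 10111
  [6] 10110
  [7] 11111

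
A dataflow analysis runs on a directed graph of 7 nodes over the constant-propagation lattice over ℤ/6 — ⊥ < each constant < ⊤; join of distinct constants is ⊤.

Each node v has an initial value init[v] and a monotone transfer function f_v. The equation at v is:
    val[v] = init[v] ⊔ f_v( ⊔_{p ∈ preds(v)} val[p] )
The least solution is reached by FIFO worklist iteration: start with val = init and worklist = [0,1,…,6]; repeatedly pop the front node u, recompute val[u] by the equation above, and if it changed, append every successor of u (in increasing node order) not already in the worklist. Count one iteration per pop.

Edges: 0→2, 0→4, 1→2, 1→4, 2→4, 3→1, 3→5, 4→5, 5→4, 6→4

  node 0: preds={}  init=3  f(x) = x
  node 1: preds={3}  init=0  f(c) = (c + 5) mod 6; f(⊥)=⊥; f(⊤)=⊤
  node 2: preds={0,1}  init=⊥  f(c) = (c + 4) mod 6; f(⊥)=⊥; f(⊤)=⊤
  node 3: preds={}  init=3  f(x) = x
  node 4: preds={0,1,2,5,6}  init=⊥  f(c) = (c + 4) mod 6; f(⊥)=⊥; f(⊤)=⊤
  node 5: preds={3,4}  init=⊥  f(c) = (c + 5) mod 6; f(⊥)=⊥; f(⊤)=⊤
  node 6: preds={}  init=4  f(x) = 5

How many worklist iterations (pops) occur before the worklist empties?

8

Worklist (8 pops):
  #1 pop 0: in=⊥ → 3 (no change)
  #2 pop 1: in=3 → ⊤ (was 0); enqueue []
  #3 pop 2: in=⊤ → ⊤ (was ⊥); enqueue []
  #4 pop 3: in=⊥ → 3 (no change)
  #5 pop 4: in=⊤ → ⊤ (was ⊥); enqueue []
  #6 pop 5: in=⊤ → ⊤ (was ⊥); enqueue [4]
  #7 pop 6: in=⊥ → ⊤ (was 4); enqueue []
  #8 pop 4: in=⊤ → ⊤ (no change)

Fixpoint:
  val[0] = 3
  val[1] = ⊤
  val[2] = ⊤
  val[3] = 3
  val[4] = ⊤
  val[5] = ⊤
  val[6] = ⊤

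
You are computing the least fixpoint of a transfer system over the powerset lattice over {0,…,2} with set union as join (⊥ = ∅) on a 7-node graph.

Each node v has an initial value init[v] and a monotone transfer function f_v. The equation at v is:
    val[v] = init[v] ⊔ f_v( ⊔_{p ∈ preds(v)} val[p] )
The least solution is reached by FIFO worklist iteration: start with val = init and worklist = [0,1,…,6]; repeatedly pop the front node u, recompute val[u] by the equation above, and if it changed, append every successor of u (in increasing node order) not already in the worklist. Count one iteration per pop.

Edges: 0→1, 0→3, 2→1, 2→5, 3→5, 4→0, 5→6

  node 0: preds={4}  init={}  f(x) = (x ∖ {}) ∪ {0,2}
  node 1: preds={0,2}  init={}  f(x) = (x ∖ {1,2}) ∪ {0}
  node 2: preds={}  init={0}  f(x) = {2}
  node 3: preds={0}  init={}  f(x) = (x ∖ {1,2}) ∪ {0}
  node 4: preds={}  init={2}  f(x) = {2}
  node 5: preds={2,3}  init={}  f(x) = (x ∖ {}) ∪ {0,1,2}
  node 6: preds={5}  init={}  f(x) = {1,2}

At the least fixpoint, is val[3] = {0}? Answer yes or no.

Iteration log — 8 steps:
  step 1. node 0  ⊔preds={2}  new={0,2}  old={}  +wl: 
  step 2. node 1  ⊔preds={0,2}  new={0}  old={}  +wl: 
  step 3. node 2  ⊔preds={}  new={0,2}  old={0}  +wl: 1
  step 4. node 3  ⊔preds={0,2}  new={0}  old={}  +wl: 
  step 5. node 4  ⊔preds={}  new={2}  stable
  step 6. node 5  ⊔preds={0,2}  new={0,1,2}  old={}  +wl: 
  step 7. node 6  ⊔preds={0,1,2}  new={1,2}  old={}  +wl: 
  step 8. node 1  ⊔preds={0,2}  new={0}  stable

Least fixpoint reached:
  node 0: {0,2}
  node 1: {0}
  node 2: {0,2}
  node 3: {0}
  node 4: {2}
  node 5: {0,1,2}
  node 6: {1,2}

yes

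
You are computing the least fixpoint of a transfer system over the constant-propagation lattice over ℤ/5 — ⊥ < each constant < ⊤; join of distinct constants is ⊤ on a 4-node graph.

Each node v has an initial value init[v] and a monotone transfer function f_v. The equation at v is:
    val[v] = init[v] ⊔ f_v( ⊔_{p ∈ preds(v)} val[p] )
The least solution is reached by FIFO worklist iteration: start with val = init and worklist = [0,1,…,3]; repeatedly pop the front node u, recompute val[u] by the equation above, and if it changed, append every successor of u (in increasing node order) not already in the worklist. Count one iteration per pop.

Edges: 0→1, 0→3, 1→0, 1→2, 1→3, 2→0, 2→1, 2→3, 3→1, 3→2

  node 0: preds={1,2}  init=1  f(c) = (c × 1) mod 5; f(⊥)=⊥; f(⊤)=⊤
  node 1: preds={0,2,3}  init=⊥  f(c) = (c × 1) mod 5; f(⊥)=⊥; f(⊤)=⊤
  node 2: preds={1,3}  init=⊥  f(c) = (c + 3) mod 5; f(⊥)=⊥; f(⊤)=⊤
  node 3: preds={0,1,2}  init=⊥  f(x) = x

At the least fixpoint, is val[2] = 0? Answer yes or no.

no

Trace (10 dequeues):
  [1] u=0 | in ⊥ | out 1 | ==
  [2] u=1 | in 1 | out 1 | prev ⊥ | push {0}
  [3] u=2 | in 1 | out 4 | prev ⊥ | push {1}
  [4] u=3 | in ⊤ | out ⊤ | prev ⊥ | push {2}
  [5] u=0 | in ⊤ | out ⊤ | prev 1 | push {3}
  [6] u=1 | in ⊤ | out ⊤ | prev 1 | push {0}
  [7] u=2 | in ⊤ | out ⊤ | prev 4 | push {1}
  [8] u=3 | in ⊤ | out ⊤ | ==
  [9] u=0 | in ⊤ | out ⊤ | ==
  [10] u=1 | in ⊤ | out ⊤ | ==

Converged values:
  [0] ⊤
  [1] ⊤
  [2] ⊤
  [3] ⊤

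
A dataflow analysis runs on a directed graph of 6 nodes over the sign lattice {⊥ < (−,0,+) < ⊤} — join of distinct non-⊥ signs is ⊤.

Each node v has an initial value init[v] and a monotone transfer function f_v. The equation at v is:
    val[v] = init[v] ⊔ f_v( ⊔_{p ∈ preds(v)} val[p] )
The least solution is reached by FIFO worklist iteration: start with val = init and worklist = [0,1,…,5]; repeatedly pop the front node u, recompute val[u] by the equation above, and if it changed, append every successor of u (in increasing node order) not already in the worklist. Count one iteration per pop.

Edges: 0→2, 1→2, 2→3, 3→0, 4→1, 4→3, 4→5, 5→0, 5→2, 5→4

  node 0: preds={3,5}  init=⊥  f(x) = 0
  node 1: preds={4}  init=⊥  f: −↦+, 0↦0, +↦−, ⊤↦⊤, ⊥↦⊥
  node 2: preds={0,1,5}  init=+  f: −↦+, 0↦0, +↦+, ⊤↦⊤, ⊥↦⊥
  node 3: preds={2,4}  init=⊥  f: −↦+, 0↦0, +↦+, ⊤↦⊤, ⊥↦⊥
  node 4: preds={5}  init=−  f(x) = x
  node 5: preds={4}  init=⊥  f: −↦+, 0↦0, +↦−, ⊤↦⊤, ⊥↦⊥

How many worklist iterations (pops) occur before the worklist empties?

Trace (15 dequeues):
  [1] u=0 | in ⊥ | out 0 | prev ⊥ | push {}
  [2] u=1 | in − | out + | prev ⊥ | push {}
  [3] u=2 | in ⊤ | out ⊤ | prev + | push {}
  [4] u=3 | in ⊤ | out ⊤ | prev ⊥ | push {0}
  [5] u=4 | in ⊥ | out − | ==
  [6] u=5 | in − | out + | prev ⊥ | push {2,4}
  [7] u=0 | in ⊤ | out 0 | ==
  [8] u=2 | in ⊤ | out ⊤ | ==
  [9] u=4 | in + | out ⊤ | prev − | push {1,3,5}
  [10] u=1 | in ⊤ | out ⊤ | prev + | push {2}
  [11] u=3 | in ⊤ | out ⊤ | ==
  [12] u=5 | in ⊤ | out ⊤ | prev + | push {0,4}
  [13] u=2 | in ⊤ | out ⊤ | ==
  [14] u=0 | in ⊤ | out 0 | ==
  [15] u=4 | in ⊤ | out ⊤ | ==

Converged values:
  [0] 0
  [1] ⊤
  [2] ⊤
  [3] ⊤
  [4] ⊤
  [5] ⊤

15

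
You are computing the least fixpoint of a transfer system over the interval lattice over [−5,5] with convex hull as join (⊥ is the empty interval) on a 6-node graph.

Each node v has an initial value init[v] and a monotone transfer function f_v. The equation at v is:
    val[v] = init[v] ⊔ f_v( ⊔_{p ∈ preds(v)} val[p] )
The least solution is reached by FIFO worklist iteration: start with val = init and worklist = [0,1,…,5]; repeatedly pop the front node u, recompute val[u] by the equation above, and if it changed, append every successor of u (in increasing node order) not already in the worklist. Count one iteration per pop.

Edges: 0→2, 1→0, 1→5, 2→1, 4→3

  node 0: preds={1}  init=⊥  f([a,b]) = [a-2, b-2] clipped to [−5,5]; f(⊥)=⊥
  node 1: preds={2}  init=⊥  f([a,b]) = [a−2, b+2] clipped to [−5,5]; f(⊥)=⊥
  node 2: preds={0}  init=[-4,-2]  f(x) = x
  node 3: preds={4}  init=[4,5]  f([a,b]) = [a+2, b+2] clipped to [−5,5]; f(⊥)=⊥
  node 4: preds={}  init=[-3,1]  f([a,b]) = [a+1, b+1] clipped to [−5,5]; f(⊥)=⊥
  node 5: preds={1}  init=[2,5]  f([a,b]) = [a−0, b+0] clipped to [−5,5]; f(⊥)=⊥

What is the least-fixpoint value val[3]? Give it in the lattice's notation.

Iteration log — 9 steps:
  step 1. node 0  ⊔preds=⊥  new=⊥  stable
  step 2. node 1  ⊔preds=[-4,-2]  new=[-5,0]  old=⊥  +wl: 0
  step 3. node 2  ⊔preds=⊥  new=[-4,-2]  stable
  step 4. node 3  ⊔preds=[-3,1]  new=[-1,5]  old=[4,5]  +wl: 
  step 5. node 4  ⊔preds=⊥  new=[-3,1]  stable
  step 6. node 5  ⊔preds=[-5,0]  new=[-5,5]  old=[2,5]  +wl: 
  step 7. node 0  ⊔preds=[-5,0]  new=[-5,-2]  old=⊥  +wl: 2
  step 8. node 2  ⊔preds=[-5,-2]  new=[-5,-2]  old=[-4,-2]  +wl: 1
  step 9. node 1  ⊔preds=[-5,-2]  new=[-5,0]  stable

Least fixpoint reached:
  node 0: [-5,-2]
  node 1: [-5,0]
  node 2: [-5,-2]
  node 3: [-1,5]
  node 4: [-3,1]
  node 5: [-5,5]

[-1,5]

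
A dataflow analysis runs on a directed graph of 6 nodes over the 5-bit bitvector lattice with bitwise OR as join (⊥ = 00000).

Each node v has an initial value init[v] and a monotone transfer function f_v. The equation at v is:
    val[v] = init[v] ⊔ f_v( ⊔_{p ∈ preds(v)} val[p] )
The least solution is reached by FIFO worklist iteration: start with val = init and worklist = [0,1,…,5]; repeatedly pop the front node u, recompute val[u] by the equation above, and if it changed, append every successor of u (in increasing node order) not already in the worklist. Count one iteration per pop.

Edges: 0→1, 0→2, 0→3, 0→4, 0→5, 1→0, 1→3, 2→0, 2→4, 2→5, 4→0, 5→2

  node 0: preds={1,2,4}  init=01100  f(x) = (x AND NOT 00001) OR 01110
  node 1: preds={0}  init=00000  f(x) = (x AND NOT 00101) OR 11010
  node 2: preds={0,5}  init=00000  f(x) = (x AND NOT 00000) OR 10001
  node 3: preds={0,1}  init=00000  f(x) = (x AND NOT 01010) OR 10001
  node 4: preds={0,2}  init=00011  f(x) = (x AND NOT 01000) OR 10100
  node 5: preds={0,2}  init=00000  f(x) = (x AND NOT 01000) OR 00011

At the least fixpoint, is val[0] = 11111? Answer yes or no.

Worklist (12 pops):
  #1 pop 0: in=00011 → 01110 (was 01100); enqueue []
  #2 pop 1: in=01110 → 11010 (was 00000); enqueue [0]
  #3 pop 2: in=01110 → 11111 (was 00000); enqueue []
  #4 pop 3: in=11110 → 10101 (was 00000); enqueue []
  #5 pop 4: in=11111 → 10111 (was 00011); enqueue []
  #6 pop 5: in=11111 → 10111 (was 00000); enqueue [2]
  #7 pop 0: in=11111 → 11110 (was 01110); enqueue [1,3,4,5]
  #8 pop 2: in=11111 → 11111 (no change)
  #9 pop 1: in=11110 → 11010 (no change)
  #10 pop 3: in=11110 → 10101 (no change)
  #11 pop 4: in=11111 → 10111 (no change)
  #12 pop 5: in=11111 → 10111 (no change)

Fixpoint:
  val[0] = 11110
  val[1] = 11010
  val[2] = 11111
  val[3] = 10101
  val[4] = 10111
  val[5] = 10111

no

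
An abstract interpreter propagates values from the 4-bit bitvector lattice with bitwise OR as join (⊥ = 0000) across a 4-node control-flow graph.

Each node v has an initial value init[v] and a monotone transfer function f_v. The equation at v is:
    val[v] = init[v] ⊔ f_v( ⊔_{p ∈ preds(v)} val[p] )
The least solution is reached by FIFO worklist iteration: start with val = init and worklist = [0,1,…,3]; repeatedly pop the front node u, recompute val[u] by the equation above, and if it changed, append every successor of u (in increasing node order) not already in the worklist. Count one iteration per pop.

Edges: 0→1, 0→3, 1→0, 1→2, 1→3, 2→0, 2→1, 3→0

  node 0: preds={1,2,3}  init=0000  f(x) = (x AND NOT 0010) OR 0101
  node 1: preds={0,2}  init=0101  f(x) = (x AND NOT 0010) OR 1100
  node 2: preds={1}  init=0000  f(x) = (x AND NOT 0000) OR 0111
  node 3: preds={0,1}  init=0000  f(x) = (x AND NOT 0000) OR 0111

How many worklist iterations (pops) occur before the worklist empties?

Trace (7 dequeues):
  [1] u=0 | in 0101 | out 0101 | prev 0000 | push {}
  [2] u=1 | in 0101 | out 1101 | prev 0101 | push {0}
  [3] u=2 | in 1101 | out 1111 | prev 0000 | push {1}
  [4] u=3 | in 1101 | out 1111 | prev 0000 | push {}
  [5] u=0 | in 1111 | out 1101 | prev 0101 | push {3}
  [6] u=1 | in 1111 | out 1101 | ==
  [7] u=3 | in 1101 | out 1111 | ==

Converged values:
  [0] 1101
  [1] 1101
  [2] 1111
  [3] 1111

7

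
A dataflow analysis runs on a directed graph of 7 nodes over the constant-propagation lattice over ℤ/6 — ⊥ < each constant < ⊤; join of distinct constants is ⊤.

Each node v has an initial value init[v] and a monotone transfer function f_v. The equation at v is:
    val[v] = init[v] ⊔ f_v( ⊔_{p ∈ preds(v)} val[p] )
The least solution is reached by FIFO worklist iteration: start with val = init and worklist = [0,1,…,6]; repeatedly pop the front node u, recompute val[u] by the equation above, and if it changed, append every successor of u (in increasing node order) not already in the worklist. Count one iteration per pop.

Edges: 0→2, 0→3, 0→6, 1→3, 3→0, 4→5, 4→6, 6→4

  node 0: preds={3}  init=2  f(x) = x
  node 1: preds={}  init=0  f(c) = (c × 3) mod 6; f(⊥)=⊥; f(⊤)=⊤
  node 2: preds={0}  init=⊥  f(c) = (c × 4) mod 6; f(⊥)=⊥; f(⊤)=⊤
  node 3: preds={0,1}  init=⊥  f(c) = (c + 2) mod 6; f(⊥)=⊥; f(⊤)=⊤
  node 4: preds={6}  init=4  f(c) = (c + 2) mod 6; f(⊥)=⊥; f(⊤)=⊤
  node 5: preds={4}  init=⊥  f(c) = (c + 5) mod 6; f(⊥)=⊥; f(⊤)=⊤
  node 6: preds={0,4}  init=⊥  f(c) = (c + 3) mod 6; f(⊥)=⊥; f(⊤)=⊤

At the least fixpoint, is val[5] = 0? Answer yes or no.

no

Trace (13 dequeues):
  [1] u=0 | in ⊥ | out 2 | ==
  [2] u=1 | in ⊥ | out 0 | ==
  [3] u=2 | in 2 | out 2 | prev ⊥ | push {}
  [4] u=3 | in ⊤ | out ⊤ | prev ⊥ | push {0}
  [5] u=4 | in ⊥ | out 4 | ==
  [6] u=5 | in 4 | out 3 | prev ⊥ | push {}
  [7] u=6 | in ⊤ | out ⊤ | prev ⊥ | push {4}
  [8] u=0 | in ⊤ | out ⊤ | prev 2 | push {2,3,6}
  [9] u=4 | in ⊤ | out ⊤ | prev 4 | push {5}
  [10] u=2 | in ⊤ | out ⊤ | prev 2 | push {}
  [11] u=3 | in ⊤ | out ⊤ | ==
  [12] u=6 | in ⊤ | out ⊤ | ==
  [13] u=5 | in ⊤ | out ⊤ | prev 3 | push {}

Converged values:
  [0] ⊤
  [1] 0
  [2] ⊤
  [3] ⊤
  [4] ⊤
  [5] ⊤
  [6] ⊤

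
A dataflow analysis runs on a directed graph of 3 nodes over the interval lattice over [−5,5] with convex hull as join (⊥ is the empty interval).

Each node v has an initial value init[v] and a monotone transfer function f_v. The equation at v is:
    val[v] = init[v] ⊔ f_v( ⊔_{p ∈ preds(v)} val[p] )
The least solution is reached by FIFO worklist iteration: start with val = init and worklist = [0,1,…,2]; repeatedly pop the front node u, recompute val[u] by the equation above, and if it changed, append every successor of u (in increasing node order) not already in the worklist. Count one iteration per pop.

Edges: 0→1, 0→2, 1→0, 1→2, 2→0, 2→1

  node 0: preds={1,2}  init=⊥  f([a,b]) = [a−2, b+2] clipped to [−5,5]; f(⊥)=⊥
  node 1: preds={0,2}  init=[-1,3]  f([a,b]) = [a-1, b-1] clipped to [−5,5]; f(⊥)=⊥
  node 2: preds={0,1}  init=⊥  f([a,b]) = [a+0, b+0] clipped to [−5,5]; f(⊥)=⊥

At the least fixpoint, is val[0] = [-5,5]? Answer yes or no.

yes

Iteration log — 8 steps:
  step 1. node 0  ⊔preds=[-1,3]  new=[-3,5]  old=⊥  +wl: 
  step 2. node 1  ⊔preds=[-3,5]  new=[-4,4]  old=[-1,3]  +wl: 0
  step 3. node 2  ⊔preds=[-4,5]  new=[-4,5]  old=⊥  +wl: 1
  step 4. node 0  ⊔preds=[-4,5]  new=[-5,5]  old=[-3,5]  +wl: 2
  step 5. node 1  ⊔preds=[-5,5]  new=[-5,4]  old=[-4,4]  +wl: 0
  step 6. node 2  ⊔preds=[-5,5]  new=[-5,5]  old=[-4,5]  +wl: 1
  step 7. node 0  ⊔preds=[-5,5]  new=[-5,5]  stable
  step 8. node 1  ⊔preds=[-5,5]  new=[-5,4]  stable

Least fixpoint reached:
  node 0: [-5,5]
  node 1: [-5,4]
  node 2: [-5,5]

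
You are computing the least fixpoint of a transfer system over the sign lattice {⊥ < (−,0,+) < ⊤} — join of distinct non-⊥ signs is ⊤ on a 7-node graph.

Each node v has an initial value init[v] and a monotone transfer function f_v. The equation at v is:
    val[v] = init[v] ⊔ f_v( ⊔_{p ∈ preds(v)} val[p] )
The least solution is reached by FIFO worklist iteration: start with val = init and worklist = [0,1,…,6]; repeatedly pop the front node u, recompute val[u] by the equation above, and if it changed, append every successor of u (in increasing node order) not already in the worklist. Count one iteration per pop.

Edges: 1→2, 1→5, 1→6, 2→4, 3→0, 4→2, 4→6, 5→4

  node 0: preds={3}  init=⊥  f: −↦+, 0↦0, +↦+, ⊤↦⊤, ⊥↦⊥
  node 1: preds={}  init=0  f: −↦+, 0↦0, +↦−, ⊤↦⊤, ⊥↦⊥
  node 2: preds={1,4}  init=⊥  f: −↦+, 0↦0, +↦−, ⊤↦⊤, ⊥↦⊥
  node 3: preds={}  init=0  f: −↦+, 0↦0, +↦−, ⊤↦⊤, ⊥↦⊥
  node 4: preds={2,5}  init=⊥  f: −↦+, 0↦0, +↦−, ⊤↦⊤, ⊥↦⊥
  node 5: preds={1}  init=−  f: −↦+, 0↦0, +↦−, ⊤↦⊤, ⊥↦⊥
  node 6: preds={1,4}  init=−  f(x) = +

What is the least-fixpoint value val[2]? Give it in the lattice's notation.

⊤

Worklist (9 pops):
  #1 pop 0: in=0 → 0 (was ⊥); enqueue []
  #2 pop 1: in=⊥ → 0 (no change)
  #3 pop 2: in=0 → 0 (was ⊥); enqueue []
  #4 pop 3: in=⊥ → 0 (no change)
  #5 pop 4: in=⊤ → ⊤ (was ⊥); enqueue [2]
  #6 pop 5: in=0 → ⊤ (was −); enqueue [4]
  #7 pop 6: in=⊤ → ⊤ (was −); enqueue []
  #8 pop 2: in=⊤ → ⊤ (was 0); enqueue []
  #9 pop 4: in=⊤ → ⊤ (no change)

Fixpoint:
  val[0] = 0
  val[1] = 0
  val[2] = ⊤
  val[3] = 0
  val[4] = ⊤
  val[5] = ⊤
  val[6] = ⊤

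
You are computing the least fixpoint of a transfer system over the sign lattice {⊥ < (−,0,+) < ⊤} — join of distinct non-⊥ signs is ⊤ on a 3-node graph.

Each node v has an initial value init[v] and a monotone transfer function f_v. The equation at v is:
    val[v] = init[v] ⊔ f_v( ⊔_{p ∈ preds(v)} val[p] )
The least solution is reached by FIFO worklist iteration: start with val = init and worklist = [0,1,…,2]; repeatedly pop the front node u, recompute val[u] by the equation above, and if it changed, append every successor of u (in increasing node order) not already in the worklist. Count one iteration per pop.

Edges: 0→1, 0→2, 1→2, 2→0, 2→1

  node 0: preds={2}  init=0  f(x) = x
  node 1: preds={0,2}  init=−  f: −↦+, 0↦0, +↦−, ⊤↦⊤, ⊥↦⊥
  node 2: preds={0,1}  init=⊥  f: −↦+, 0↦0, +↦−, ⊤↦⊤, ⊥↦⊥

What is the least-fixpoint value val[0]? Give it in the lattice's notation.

⊤

Worklist (6 pops):
  #1 pop 0: in=⊥ → 0 (no change)
  #2 pop 1: in=0 → ⊤ (was −); enqueue []
  #3 pop 2: in=⊤ → ⊤ (was ⊥); enqueue [0,1]
  #4 pop 0: in=⊤ → ⊤ (was 0); enqueue [2]
  #5 pop 1: in=⊤ → ⊤ (no change)
  #6 pop 2: in=⊤ → ⊤ (no change)

Fixpoint:
  val[0] = ⊤
  val[1] = ⊤
  val[2] = ⊤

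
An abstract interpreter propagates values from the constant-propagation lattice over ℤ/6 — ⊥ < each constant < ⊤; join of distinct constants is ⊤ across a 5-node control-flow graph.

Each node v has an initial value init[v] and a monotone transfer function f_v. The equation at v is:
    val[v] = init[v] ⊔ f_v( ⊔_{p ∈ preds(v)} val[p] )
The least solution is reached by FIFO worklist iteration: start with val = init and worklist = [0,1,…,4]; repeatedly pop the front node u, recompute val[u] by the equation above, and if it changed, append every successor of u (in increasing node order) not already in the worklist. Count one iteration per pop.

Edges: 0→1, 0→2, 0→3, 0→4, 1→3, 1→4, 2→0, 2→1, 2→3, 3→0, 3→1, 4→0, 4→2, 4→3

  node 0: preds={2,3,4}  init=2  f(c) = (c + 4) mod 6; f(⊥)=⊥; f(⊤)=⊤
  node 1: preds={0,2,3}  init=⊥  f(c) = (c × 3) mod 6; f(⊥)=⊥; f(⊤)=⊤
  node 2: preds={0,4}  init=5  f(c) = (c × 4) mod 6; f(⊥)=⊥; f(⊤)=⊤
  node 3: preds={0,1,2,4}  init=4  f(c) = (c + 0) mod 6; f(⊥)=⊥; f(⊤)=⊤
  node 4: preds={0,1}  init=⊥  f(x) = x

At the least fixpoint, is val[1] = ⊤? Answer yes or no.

yes

Iteration log — 9 steps:
  step 1. node 0  ⊔preds=⊤  new=⊤  old=2  +wl: 
  step 2. node 1  ⊔preds=⊤  new=⊤  old=⊥  +wl: 
  step 3. node 2  ⊔preds=⊤  new=⊤  old=5  +wl: 0,1
  step 4. node 3  ⊔preds=⊤  new=⊤  old=4  +wl: 
  step 5. node 4  ⊔preds=⊤  new=⊤  old=⊥  +wl: 2,3
  step 6. node 0  ⊔preds=⊤  new=⊤  stable
  step 7. node 1  ⊔preds=⊤  new=⊤  stable
  step 8. node 2  ⊔preds=⊤  new=⊤  stable
  step 9. node 3  ⊔preds=⊤  new=⊤  stable

Least fixpoint reached:
  node 0: ⊤
  node 1: ⊤
  node 2: ⊤
  node 3: ⊤
  node 4: ⊤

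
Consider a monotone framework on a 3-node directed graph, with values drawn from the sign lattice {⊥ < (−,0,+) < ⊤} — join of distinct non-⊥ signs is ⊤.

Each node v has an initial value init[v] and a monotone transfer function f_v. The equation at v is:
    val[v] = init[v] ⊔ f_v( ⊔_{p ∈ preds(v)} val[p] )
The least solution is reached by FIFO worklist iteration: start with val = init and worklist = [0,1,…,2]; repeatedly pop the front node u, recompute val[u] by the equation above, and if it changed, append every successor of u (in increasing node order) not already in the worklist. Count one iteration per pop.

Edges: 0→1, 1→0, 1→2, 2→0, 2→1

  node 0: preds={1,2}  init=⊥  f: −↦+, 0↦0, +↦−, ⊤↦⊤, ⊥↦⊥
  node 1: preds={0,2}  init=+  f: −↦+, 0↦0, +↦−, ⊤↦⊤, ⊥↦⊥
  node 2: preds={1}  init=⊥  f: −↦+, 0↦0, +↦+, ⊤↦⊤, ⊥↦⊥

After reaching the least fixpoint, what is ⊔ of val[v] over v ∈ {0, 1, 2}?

Iteration log — 9 steps:
  step 1. node 0  ⊔preds=+  new=−  old=⊥  +wl: 
  step 2. node 1  ⊔preds=−  new=+  stable
  step 3. node 2  ⊔preds=+  new=+  old=⊥  +wl: 0,1
  step 4. node 0  ⊔preds=+  new=−  stable
  step 5. node 1  ⊔preds=⊤  new=⊤  old=+  +wl: 0,2
  step 6. node 0  ⊔preds=⊤  new=⊤  old=−  +wl: 1
  step 7. node 2  ⊔preds=⊤  new=⊤  old=+  +wl: 0
  step 8. node 1  ⊔preds=⊤  new=⊤  stable
  step 9. node 0  ⊔preds=⊤  new=⊤  stable

Least fixpoint reached:
  node 0: ⊤
  node 1: ⊤
  node 2: ⊤

⊤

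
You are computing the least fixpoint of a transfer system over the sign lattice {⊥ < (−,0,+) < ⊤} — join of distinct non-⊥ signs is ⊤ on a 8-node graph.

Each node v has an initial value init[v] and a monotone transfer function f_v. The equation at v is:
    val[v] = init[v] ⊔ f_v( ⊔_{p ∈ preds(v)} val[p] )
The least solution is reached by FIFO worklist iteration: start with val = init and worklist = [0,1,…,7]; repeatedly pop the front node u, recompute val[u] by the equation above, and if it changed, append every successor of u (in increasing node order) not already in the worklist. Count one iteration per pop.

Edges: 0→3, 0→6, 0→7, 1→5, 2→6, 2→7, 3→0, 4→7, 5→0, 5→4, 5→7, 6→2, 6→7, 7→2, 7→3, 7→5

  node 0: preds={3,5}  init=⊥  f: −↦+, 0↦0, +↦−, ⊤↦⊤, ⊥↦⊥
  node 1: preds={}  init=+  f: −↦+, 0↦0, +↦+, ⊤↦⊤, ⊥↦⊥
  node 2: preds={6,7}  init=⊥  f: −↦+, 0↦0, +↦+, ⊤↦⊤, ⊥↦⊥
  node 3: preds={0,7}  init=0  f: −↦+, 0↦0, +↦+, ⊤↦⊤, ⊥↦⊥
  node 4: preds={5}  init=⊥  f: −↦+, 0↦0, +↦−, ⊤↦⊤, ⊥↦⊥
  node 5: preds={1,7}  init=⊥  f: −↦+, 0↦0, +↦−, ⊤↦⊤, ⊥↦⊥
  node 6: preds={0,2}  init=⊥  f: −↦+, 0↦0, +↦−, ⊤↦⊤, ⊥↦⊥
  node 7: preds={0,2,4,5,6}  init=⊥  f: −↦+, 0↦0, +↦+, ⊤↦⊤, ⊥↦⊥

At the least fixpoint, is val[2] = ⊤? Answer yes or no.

yes

Iteration log — 19 steps:
  step 1. node 0  ⊔preds=0  new=0  old=⊥  +wl: 
  step 2. node 1  ⊔preds=⊥  new=+  stable
  step 3. node 2  ⊔preds=⊥  new=⊥  stable
  step 4. node 3  ⊔preds=0  new=0  stable
  step 5. node 4  ⊔preds=⊥  new=⊥  stable
  step 6. node 5  ⊔preds=+  new=−  old=⊥  +wl: 0,4
  step 7. node 6  ⊔preds=0  new=0  old=⊥  +wl: 2
  step 8. node 7  ⊔preds=⊤  new=⊤  old=⊥  +wl: 3,5
  step 9. node 0  ⊔preds=⊤  new=⊤  old=0  +wl: 6,7
  step 10. node 4  ⊔preds=−  new=+  old=⊥  +wl: 
  step 11. node 2  ⊔preds=⊤  new=⊤  old=⊥  +wl: 
  step 12. node 3  ⊔preds=⊤  new=⊤  old=0  +wl: 0
  step 13. node 5  ⊔preds=⊤  new=⊤  old=−  +wl: 4
  step 14. node 6  ⊔preds=⊤  new=⊤  old=0  +wl: 2
  step 15. node 7  ⊔preds=⊤  new=⊤  stable
  step 16. node 0  ⊔preds=⊤  new=⊤  stable
  step 17. node 4  ⊔preds=⊤  new=⊤  old=+  +wl: 7
  step 18. node 2  ⊔preds=⊤  new=⊤  stable
  step 19. node 7  ⊔preds=⊤  new=⊤  stable

Least fixpoint reached:
  node 0: ⊤
  node 1: +
  node 2: ⊤
  node 3: ⊤
  node 4: ⊤
  node 5: ⊤
  node 6: ⊤
  node 7: ⊤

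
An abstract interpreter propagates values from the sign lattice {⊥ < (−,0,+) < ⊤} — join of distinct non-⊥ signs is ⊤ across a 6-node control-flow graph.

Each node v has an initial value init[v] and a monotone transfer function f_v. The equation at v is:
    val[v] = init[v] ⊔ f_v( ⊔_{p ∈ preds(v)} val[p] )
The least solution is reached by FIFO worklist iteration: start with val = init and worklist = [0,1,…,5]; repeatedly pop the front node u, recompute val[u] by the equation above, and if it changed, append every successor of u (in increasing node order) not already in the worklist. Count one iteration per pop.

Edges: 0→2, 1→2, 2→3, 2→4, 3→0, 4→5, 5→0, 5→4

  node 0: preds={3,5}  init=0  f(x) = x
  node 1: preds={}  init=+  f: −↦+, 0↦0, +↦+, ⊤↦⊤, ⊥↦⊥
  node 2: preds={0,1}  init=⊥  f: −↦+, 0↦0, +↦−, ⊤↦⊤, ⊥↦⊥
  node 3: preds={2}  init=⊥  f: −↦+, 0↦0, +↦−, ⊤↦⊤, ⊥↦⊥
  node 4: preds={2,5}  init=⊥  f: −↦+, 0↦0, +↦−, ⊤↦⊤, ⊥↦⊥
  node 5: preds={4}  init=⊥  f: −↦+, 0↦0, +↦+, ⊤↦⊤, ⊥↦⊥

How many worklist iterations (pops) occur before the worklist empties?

Trace (9 dequeues):
  [1] u=0 | in ⊥ | out 0 | ==
  [2] u=1 | in ⊥ | out + | ==
  [3] u=2 | in ⊤ | out ⊤ | prev ⊥ | push {}
  [4] u=3 | in ⊤ | out ⊤ | prev ⊥ | push {0}
  [5] u=4 | in ⊤ | out ⊤ | prev ⊥ | push {}
  [6] u=5 | in ⊤ | out ⊤ | prev ⊥ | push {4}
  [7] u=0 | in ⊤ | out ⊤ | prev 0 | push {2}
  [8] u=4 | in ⊤ | out ⊤ | ==
  [9] u=2 | in ⊤ | out ⊤ | ==

Converged values:
  [0] ⊤
  [1] +
  [2] ⊤
  [3] ⊤
  [4] ⊤
  [5] ⊤

9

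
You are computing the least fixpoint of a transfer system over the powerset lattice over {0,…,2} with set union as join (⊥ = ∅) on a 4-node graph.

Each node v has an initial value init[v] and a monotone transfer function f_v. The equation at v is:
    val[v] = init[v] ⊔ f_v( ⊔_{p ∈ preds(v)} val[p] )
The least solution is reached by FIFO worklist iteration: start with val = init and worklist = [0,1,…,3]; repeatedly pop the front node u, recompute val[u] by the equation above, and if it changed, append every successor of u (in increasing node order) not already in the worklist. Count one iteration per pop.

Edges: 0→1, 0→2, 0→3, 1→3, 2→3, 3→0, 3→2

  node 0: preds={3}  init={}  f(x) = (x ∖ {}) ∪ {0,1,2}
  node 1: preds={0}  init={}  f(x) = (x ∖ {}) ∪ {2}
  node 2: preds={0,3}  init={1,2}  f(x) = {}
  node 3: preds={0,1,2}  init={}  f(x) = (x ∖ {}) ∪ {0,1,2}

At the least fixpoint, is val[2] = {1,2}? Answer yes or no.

Iteration log — 6 steps:
  step 1. node 0  ⊔preds={}  new={0,1,2}  old={}  +wl: 
  step 2. node 1  ⊔preds={0,1,2}  new={0,1,2}  old={}  +wl: 
  step 3. node 2  ⊔preds={0,1,2}  new={1,2}  stable
  step 4. node 3  ⊔preds={0,1,2}  new={0,1,2}  old={}  +wl: 0,2
  step 5. node 0  ⊔preds={0,1,2}  new={0,1,2}  stable
  step 6. node 2  ⊔preds={0,1,2}  new={1,2}  stable

Least fixpoint reached:
  node 0: {0,1,2}
  node 1: {0,1,2}
  node 2: {1,2}
  node 3: {0,1,2}

yes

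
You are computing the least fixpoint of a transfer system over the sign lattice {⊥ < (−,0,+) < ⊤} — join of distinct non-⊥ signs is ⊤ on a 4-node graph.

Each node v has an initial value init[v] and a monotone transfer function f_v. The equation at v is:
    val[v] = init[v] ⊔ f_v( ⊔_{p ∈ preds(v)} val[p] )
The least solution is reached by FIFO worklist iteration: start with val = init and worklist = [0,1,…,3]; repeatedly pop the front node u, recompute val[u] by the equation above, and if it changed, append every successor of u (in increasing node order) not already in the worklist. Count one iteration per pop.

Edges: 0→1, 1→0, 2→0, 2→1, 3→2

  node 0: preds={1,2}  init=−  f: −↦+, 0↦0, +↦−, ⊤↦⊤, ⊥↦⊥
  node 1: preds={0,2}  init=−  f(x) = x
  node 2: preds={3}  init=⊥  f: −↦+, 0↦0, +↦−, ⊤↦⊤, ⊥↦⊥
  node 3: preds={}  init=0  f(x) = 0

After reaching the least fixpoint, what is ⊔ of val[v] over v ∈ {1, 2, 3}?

Iteration log — 6 steps:
  step 1. node 0  ⊔preds=−  new=⊤  old=−  +wl: 
  step 2. node 1  ⊔preds=⊤  new=⊤  old=−  +wl: 0
  step 3. node 2  ⊔preds=0  new=0  old=⊥  +wl: 1
  step 4. node 3  ⊔preds=⊥  new=0  stable
  step 5. node 0  ⊔preds=⊤  new=⊤  stable
  step 6. node 1  ⊔preds=⊤  new=⊤  stable

Least fixpoint reached:
  node 0: ⊤
  node 1: ⊤
  node 2: 0
  node 3: 0

⊤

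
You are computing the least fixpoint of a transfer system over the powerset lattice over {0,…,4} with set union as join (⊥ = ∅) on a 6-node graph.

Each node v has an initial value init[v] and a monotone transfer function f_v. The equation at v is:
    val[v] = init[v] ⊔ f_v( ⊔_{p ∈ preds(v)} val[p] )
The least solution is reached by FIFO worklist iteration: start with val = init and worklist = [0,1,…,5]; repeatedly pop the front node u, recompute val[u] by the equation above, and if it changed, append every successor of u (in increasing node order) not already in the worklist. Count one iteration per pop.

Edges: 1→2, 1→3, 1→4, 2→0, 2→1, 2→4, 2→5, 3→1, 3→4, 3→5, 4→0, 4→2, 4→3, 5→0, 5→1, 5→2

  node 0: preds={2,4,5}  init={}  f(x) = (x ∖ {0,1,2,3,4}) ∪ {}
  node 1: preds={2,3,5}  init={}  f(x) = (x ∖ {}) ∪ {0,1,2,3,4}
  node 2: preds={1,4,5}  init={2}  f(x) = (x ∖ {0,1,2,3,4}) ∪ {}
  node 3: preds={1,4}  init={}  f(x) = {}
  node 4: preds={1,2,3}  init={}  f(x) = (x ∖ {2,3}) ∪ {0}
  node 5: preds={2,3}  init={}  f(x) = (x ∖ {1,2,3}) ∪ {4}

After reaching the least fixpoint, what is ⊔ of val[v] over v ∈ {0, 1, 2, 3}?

Worklist (10 pops):
  #1 pop 0: in={2} → {} (no change)
  #2 pop 1: in={2} → {0,1,2,3,4} (was {}); enqueue []
  #3 pop 2: in={0,1,2,3,4} → {2} (no change)
  #4 pop 3: in={0,1,2,3,4} → {} (no change)
  #5 pop 4: in={0,1,2,3,4} → {0,1,4} (was {}); enqueue [0,2,3]
  #6 pop 5: in={2} → {4} (was {}); enqueue [1]
  #7 pop 0: in={0,1,2,4} → {} (no change)
  #8 pop 2: in={0,1,2,3,4} → {2} (no change)
  #9 pop 3: in={0,1,2,3,4} → {} (no change)
  #10 pop 1: in={2,4} → {0,1,2,3,4} (no change)

Fixpoint:
  val[0] = {}
  val[1] = {0,1,2,3,4}
  val[2] = {2}
  val[3] = {}
  val[4] = {0,1,4}
  val[5] = {4}

{0,1,2,3,4}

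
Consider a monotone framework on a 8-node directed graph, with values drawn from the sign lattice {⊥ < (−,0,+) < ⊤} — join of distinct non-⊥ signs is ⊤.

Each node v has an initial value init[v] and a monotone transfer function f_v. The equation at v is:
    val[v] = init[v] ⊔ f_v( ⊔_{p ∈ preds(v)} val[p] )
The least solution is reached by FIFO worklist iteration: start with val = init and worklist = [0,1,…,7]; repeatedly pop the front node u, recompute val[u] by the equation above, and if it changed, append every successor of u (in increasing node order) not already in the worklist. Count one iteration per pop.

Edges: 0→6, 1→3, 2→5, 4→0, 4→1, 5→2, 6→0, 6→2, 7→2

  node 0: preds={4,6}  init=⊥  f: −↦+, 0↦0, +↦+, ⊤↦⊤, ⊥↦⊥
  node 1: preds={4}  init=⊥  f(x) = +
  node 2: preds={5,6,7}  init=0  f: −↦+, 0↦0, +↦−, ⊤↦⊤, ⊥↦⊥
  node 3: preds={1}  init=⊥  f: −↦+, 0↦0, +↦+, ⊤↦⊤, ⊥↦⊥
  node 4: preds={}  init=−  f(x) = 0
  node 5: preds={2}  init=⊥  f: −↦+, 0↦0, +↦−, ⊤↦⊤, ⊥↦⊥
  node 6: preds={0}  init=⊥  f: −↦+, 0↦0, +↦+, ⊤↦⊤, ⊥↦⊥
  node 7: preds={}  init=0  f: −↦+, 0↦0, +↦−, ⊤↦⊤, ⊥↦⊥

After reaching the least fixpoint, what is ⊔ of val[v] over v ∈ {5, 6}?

⊤

Iteration log — 15 steps:
  step 1. node 0  ⊔preds=−  new=+  old=⊥  +wl: 
  step 2. node 1  ⊔preds=−  new=+  old=⊥  +wl: 
  step 3. node 2  ⊔preds=0  new=0  stable
  step 4. node 3  ⊔preds=+  new=+  old=⊥  +wl: 
  step 5. node 4  ⊔preds=⊥  new=⊤  old=−  +wl: 0,1
  step 6. node 5  ⊔preds=0  new=0  old=⊥  +wl: 2
  step 7. node 6  ⊔preds=+  new=+  old=⊥  +wl: 
  step 8. node 7  ⊔preds=⊥  new=0  stable
  step 9. node 0  ⊔preds=⊤  new=⊤  old=+  +wl: 6
  step 10. node 1  ⊔preds=⊤  new=+  stable
  step 11. node 2  ⊔preds=⊤  new=⊤  old=0  +wl: 5
  step 12. node 6  ⊔preds=⊤  new=⊤  old=+  +wl: 0,2
  step 13. node 5  ⊔preds=⊤  new=⊤  old=0  +wl: 
  step 14. node 0  ⊔preds=⊤  new=⊤  stable
  step 15. node 2  ⊔preds=⊤  new=⊤  stable

Least fixpoint reached:
  node 0: ⊤
  node 1: +
  node 2: ⊤
  node 3: +
  node 4: ⊤
  node 5: ⊤
  node 6: ⊤
  node 7: 0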